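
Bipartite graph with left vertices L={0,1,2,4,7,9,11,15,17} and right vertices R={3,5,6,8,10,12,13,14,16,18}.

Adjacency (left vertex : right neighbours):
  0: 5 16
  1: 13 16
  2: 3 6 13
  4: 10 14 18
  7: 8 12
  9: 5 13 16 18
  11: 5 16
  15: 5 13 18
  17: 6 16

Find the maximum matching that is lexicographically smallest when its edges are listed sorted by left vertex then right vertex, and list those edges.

|M| = 8 (so the lex-smallest maximum matching has 8 edges)
process left vertices in ascending order; for each, take the smallest-labelled available neighbour that still permits 8 edges overall, or leave it unmatched if none does
lex-smallest matching: {0-5, 1-13, 2-3, 4-10, 7-8, 9-16, 15-18, 17-6}

Lex-smallest maximum matching: {(0,5), (1,13), (2,3), (4,10), (7,8), (9,16), (15,18), (17,6)}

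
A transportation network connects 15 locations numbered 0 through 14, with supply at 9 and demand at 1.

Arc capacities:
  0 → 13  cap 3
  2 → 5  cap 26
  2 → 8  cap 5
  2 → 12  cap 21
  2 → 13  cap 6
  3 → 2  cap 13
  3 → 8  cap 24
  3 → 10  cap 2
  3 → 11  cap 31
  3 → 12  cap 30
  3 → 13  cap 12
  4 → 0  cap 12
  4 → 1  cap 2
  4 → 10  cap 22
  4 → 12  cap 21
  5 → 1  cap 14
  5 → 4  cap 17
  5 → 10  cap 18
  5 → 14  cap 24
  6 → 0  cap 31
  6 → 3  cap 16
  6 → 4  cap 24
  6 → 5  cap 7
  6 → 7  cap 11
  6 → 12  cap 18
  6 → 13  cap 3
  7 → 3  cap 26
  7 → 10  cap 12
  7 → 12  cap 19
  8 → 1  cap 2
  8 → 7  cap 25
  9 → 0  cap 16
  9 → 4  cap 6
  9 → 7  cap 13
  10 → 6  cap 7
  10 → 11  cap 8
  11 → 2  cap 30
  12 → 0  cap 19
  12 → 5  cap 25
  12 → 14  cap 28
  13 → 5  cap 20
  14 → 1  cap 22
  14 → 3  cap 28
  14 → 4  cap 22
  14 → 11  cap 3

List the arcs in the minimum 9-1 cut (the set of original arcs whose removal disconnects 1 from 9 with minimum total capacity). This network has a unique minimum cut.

Min-cut arcs: {(0,13), (9,4), (9,7)} (total capacity 22)

augment #1: 9→4→1 push 2
augment #2: 9→0→13→5→1 push 3
augment #3: 9→4→12→5→1 push 4
augment #4: 9→7→3→8→1 push 2
augment #5: 9→7→12→5→1 push 7
augment #6: 9→7→12→14→1 push 4
max flow = 22; residual-reachable set from 9 gives S-side
cut edges (S→T): {(0,13), (9,4), (9,7)} total cap 22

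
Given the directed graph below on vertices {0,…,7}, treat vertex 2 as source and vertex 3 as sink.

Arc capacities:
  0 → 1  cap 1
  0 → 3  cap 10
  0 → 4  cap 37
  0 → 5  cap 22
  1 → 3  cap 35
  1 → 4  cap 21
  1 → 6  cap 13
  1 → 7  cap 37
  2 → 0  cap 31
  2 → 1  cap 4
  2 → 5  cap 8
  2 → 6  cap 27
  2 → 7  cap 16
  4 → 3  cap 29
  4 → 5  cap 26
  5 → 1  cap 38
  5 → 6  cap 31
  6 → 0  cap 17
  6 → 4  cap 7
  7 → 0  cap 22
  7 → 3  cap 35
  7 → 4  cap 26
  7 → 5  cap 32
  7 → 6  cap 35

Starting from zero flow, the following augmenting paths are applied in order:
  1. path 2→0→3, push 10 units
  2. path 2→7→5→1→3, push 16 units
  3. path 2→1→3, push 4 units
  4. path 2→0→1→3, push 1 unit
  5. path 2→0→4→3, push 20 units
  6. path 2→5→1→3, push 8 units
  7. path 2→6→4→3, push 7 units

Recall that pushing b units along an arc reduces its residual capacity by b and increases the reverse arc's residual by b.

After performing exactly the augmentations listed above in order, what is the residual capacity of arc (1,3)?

Residual capacity of (1,3): 6

after path 1 (2→0→3, push 10): res(1,3)=35
after path 2 (2→7→5→1→3, push 16): res(1,3)=19
after path 3 (2→1→3, push 4): res(1,3)=15
after path 4 (2→0→1→3, push 1): res(1,3)=14
after path 5 (2→0→4→3, push 20): res(1,3)=14
after path 6 (2→5→1→3, push 8): res(1,3)=6
after path 7 (2→6→4→3, push 7): res(1,3)=6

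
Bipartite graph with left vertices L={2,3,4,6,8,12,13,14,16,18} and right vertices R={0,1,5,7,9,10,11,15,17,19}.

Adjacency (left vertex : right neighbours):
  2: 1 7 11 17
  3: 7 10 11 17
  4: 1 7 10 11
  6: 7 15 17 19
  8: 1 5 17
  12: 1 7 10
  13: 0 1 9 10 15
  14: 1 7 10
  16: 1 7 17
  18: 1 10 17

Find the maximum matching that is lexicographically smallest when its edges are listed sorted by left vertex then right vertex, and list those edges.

Lex-smallest maximum matching: {(2,1), (3,7), (4,11), (6,15), (8,5), (12,10), (13,0), (16,17)}

|M| = 8 (so the lex-smallest maximum matching has 8 edges)
process left vertices in ascending order; for each, take the smallest-labelled available neighbour that still permits 8 edges overall, or leave it unmatched if none does
lex-smallest matching: {2-1, 3-7, 4-11, 6-15, 8-5, 12-10, 13-0, 16-17}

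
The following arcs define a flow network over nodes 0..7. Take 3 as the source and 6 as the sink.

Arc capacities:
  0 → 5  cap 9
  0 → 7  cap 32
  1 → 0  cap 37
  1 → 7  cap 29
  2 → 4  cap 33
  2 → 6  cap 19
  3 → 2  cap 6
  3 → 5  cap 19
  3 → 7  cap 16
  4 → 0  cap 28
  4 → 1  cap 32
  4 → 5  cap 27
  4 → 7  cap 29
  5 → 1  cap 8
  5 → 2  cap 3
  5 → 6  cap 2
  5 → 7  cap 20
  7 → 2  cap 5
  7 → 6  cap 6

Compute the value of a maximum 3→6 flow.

Maximum flow value: 22

augment #1: 3→2→6 bottleneck 6, total now 6
augment #2: 3→5→6 bottleneck 2, total now 8
augment #3: 3→7→6 bottleneck 6, total now 14
augment #4: 3→5→2→6 bottleneck 3, total now 17
augment #5: 3→7→2→6 bottleneck 5, total now 22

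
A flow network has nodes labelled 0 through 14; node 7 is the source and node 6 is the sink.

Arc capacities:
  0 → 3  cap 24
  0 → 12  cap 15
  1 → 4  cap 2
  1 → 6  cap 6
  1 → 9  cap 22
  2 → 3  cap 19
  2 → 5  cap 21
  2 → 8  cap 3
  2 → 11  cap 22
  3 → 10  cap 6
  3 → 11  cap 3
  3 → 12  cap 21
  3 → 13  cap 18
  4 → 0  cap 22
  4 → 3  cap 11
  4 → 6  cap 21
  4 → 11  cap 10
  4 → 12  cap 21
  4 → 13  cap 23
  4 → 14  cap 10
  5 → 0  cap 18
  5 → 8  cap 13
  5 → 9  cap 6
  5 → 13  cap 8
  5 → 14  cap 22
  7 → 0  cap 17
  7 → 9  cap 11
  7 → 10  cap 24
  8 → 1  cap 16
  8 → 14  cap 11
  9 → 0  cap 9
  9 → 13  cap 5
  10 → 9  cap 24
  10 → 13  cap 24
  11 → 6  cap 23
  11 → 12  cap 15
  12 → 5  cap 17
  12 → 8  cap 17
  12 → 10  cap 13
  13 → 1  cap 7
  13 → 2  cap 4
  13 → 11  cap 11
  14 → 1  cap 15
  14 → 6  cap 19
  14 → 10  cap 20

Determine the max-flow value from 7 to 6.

augment #1: 7→0→3→11→6 bottleneck 3, total now 3
augment #2: 7→9→13→1→6 bottleneck 5, total now 8
augment #3: 7→10→13→1→6 bottleneck 1, total now 9
augment #4: 7→10→13→11→6 bottleneck 11, total now 20
augment #5: 7→0→12→5→14→6 bottleneck 14, total now 34
augment #6: 7→10→13→1→4→6 bottleneck 1, total now 35
augment #7: 7→10→13→2→11→6 bottleneck 4, total now 39
augment #8: 7→9→0→12→5→14→6 bottleneck 1, total now 40
augment #9: 7→9→0→3→12→5→14→6 bottleneck 2, total now 42
augment #10: 7→9→0→3→12→8→14→6 bottleneck 2, total now 44
augment #11: 7→9→0→3→12→8→1→4→6 bottleneck 1, total now 45

Maximum flow value: 45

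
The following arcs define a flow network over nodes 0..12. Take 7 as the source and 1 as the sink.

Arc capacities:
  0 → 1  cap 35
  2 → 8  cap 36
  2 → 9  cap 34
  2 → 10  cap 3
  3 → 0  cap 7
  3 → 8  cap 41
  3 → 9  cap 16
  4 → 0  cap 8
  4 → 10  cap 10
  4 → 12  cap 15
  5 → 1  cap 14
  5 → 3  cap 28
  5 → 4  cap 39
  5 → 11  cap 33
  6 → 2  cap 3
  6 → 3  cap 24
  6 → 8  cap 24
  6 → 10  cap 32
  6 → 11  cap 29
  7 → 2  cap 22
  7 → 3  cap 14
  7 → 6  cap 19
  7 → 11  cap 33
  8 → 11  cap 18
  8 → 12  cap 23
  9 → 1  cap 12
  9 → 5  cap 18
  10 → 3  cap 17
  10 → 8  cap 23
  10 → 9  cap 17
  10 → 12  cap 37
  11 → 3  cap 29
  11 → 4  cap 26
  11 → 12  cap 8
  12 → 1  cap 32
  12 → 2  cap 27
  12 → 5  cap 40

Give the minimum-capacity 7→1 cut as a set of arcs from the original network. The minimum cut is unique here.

augment #1: 7→2→9→1 push 12
augment #2: 7→3→0→1 push 7
augment #3: 7→11→12→1 push 8
augment #4: 7→2→8→12→1 push 10
augment #5: 7→3→8→12→1 push 7
augment #6: 7→6→8→12→1 push 6
augment #7: 7→6→10→12→1 push 1
augment #8: 7→11→4→0→1 push 8
augment #9: 7→6→2→9→5→1 push 3
augment #10: 7→6→3→9→5→1 push 9
augment #11: 7→11→3→9→5→1 push 2
max flow = 73; residual-reachable set from 7 gives S-side
cut edges (S→T): {(3,0), (4,0), (5,1), (9,1), (12,1)} total cap 73

Min-cut arcs: {(3,0), (4,0), (5,1), (9,1), (12,1)} (total capacity 73)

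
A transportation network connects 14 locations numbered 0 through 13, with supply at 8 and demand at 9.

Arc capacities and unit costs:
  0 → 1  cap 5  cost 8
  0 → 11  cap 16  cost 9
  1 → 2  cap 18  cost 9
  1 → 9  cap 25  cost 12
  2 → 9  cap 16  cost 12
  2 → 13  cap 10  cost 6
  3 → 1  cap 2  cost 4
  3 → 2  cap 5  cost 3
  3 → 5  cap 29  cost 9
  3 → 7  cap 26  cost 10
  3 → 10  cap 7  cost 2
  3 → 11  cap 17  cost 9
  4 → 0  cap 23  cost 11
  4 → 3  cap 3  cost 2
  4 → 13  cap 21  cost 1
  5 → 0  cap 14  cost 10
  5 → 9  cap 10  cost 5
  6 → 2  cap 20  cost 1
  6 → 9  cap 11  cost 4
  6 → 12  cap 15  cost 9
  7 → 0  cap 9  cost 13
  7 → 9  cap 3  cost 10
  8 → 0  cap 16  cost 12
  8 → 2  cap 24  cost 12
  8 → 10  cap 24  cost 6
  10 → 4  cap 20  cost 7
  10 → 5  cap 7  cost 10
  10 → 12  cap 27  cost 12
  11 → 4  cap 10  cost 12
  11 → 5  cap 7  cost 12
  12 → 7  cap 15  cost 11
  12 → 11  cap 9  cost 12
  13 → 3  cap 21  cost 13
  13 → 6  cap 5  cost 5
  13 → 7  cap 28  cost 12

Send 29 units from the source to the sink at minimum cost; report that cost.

Minimum cost for 29 units: 675

shortest-cost path #1: 8→10→5→9 push 7 @ unit cost 21 (adds 147)
shortest-cost path #2: 8→10→4→13→6→9 push 5 @ unit cost 23 (adds 115)
shortest-cost path #3: 8→2→9 push 16 @ unit cost 24 (adds 384)
shortest-cost path #4: 8→10→4→3→5→9 push 1 @ unit cost 29 (adds 29)
total cost = 675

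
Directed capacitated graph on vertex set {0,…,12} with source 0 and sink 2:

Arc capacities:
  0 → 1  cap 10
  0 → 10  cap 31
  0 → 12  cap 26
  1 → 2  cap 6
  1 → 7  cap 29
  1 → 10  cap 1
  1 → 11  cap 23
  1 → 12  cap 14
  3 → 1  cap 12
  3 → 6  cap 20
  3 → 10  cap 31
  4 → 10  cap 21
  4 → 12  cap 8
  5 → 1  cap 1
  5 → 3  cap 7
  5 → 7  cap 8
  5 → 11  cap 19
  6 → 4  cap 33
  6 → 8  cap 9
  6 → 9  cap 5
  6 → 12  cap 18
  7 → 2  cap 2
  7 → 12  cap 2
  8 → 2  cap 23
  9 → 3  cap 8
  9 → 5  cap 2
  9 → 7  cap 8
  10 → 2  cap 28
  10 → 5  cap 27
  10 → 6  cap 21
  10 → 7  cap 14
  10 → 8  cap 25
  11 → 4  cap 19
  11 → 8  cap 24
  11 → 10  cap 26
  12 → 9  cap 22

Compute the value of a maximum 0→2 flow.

Maximum flow value: 53

augment #1: 0→1→2 bottleneck 6, total now 6
augment #2: 0→10→2 bottleneck 28, total now 34
augment #3: 0→1→7→2 bottleneck 2, total now 36
augment #4: 0→10→8→2 bottleneck 3, total now 39
augment #5: 0→1→10→8→2 bottleneck 1, total now 40
augment #6: 0→1→11→8→2 bottleneck 1, total now 41
augment #7: 0→12→9→3→6→8→2 bottleneck 8, total now 49
augment #8: 0→12→9→5→11→8→2 bottleneck 2, total now 51
augment #9: 0→12→9→7→1→11→8→2 bottleneck 2, total now 53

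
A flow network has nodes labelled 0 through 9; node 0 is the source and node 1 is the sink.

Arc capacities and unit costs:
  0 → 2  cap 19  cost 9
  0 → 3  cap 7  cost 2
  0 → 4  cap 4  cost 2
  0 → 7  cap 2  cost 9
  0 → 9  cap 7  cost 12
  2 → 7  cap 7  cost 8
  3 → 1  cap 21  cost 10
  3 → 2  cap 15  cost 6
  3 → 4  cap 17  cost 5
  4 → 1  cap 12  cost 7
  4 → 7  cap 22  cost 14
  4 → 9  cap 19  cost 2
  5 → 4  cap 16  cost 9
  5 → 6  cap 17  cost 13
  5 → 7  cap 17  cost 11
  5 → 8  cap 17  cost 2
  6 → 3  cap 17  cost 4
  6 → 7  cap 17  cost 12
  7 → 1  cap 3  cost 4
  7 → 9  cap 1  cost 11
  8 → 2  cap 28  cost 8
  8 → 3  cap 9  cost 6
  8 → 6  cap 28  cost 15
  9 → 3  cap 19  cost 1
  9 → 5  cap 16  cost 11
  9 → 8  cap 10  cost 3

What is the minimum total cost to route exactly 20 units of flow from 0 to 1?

shortest-cost path #1: 0→4→1 push 4 @ unit cost 9 (adds 36)
shortest-cost path #2: 0→3→1 push 7 @ unit cost 12 (adds 84)
shortest-cost path #3: 0→7→1 push 2 @ unit cost 13 (adds 26)
shortest-cost path #4: 0→2→7→1 push 1 @ unit cost 21 (adds 21)
shortest-cost path #5: 0→9→3→1 push 6 @ unit cost 23 (adds 138)
total cost = 305

Minimum cost for 20 units: 305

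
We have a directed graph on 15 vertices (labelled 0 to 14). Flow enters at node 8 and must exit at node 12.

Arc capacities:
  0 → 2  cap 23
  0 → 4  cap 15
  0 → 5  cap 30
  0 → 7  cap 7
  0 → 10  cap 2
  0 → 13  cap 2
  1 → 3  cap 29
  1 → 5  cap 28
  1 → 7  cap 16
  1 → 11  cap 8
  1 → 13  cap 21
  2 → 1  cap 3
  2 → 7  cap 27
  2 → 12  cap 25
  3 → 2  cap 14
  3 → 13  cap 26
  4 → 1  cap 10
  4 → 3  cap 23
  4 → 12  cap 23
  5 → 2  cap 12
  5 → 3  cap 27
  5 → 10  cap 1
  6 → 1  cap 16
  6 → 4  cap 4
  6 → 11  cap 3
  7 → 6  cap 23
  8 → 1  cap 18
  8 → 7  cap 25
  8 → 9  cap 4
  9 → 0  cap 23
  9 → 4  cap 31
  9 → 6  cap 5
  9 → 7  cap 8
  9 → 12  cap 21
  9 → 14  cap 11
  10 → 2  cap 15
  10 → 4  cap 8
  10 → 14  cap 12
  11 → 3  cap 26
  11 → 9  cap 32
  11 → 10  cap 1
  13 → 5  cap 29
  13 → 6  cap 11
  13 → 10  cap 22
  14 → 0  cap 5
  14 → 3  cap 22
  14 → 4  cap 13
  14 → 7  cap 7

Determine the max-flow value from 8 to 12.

Maximum flow value: 45

augment #1: 8→9→12 bottleneck 4, total now 4
augment #2: 8→1→3→2→12 bottleneck 14, total now 18
augment #3: 8→1→5→2→12 bottleneck 4, total now 22
augment #4: 8→7→6→4→12 bottleneck 4, total now 26
augment #5: 8→7→6→11→9→12 bottleneck 3, total now 29
augment #6: 8→7→6→1→5→2→12 bottleneck 7, total now 36
augment #7: 8→7→6→1→11→9→12 bottleneck 8, total now 44
augment #8: 8→7→6→1→5→10→4→12 bottleneck 1, total now 45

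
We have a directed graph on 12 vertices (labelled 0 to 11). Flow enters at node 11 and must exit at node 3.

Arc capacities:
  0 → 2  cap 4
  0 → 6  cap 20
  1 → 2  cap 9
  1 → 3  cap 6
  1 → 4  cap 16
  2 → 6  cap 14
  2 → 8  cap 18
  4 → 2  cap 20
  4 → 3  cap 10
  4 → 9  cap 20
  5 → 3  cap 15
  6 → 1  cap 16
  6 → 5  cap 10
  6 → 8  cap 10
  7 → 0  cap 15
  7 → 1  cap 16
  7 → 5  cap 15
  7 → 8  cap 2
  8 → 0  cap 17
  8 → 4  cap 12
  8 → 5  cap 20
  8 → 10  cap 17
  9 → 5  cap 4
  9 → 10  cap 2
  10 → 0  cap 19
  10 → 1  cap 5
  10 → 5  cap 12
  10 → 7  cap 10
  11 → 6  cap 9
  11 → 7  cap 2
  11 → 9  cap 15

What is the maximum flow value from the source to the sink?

Maximum flow value: 17

augment #1: 11→6→1→3 bottleneck 6, total now 6
augment #2: 11→6→5→3 bottleneck 3, total now 9
augment #3: 11→7→5→3 bottleneck 2, total now 11
augment #4: 11→9→5→3 bottleneck 4, total now 15
augment #5: 11→9→10→5→3 bottleneck 2, total now 17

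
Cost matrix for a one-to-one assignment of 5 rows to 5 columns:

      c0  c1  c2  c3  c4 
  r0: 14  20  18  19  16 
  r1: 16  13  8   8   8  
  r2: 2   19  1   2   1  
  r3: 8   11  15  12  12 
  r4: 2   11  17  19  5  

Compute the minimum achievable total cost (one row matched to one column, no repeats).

Minimum assignment cost: 38

optimal assignment: row0→col4 (cost 16), row1→col3 (cost 8), row2→col2 (cost 1), row3→col1 (cost 11), row4→col0 (cost 2)
total = 16 + 8 + 1 + 11 + 2 = 38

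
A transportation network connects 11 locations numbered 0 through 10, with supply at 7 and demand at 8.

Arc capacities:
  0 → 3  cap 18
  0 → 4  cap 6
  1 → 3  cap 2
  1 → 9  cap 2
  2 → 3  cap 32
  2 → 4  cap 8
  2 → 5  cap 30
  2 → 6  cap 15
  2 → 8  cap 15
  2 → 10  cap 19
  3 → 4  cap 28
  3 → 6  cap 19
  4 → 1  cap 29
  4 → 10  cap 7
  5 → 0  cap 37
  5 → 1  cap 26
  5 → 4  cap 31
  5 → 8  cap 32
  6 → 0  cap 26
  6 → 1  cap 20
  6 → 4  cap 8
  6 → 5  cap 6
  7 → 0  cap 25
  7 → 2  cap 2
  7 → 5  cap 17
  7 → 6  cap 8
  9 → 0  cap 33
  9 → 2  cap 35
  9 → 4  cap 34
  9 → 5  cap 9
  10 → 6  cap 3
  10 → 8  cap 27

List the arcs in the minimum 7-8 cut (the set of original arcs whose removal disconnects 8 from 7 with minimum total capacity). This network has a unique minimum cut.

Min-cut arcs: {(1,9), (4,10), (6,5), (7,2), (7,5)} (total capacity 34)

augment #1: 7→2→8 push 2
augment #2: 7→5→8 push 17
augment #3: 7→6→5→8 push 6
augment #4: 7→0→4→10→8 push 6
augment #5: 7→6→4→10→8 push 1
augment #6: 7→6→1→9→2→8 push 1
augment #7: 7→0→3→4→1→9→2→8 push 1
max flow = 34; residual-reachable set from 7 gives S-side
cut edges (S→T): {(1,9), (4,10), (6,5), (7,2), (7,5)} total cap 34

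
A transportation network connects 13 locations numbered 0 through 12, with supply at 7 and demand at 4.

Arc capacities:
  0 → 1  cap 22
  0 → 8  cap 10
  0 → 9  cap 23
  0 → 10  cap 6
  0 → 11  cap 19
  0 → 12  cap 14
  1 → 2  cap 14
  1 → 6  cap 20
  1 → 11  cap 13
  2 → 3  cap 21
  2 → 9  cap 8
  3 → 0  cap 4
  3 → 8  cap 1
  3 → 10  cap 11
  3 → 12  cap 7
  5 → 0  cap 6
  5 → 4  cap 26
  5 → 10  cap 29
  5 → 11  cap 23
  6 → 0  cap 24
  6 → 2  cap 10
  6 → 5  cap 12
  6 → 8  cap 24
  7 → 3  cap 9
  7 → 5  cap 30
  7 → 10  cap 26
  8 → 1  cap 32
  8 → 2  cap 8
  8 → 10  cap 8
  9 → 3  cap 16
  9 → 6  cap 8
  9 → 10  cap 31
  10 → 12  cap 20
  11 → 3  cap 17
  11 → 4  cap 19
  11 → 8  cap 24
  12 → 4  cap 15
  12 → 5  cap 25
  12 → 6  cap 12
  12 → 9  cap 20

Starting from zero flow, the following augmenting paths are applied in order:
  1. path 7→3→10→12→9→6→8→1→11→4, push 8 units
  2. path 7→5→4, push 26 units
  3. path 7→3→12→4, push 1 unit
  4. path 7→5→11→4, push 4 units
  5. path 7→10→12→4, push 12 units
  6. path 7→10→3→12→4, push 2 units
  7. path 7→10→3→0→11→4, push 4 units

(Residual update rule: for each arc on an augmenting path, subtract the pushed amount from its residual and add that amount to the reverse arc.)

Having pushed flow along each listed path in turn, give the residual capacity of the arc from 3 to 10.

after path 1 (7→3→10→12→9→6→8→1→11→4, push 8): res(3,10)=3
after path 2 (7→5→4, push 26): res(3,10)=3
after path 3 (7→3→12→4, push 1): res(3,10)=3
after path 4 (7→5→11→4, push 4): res(3,10)=3
after path 5 (7→10→12→4, push 12): res(3,10)=3
after path 6 (7→10→3→12→4, push 2): res(3,10)=5
after path 7 (7→10→3→0→11→4, push 4): res(3,10)=9

Residual capacity of (3,10): 9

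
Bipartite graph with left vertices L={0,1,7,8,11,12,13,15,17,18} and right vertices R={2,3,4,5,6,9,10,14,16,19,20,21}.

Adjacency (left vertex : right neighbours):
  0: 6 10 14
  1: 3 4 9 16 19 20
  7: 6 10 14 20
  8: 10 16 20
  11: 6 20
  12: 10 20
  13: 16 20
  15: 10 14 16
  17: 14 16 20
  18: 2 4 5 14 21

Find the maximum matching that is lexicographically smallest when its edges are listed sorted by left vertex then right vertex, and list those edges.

Lex-smallest maximum matching: {(0,6), (1,3), (7,10), (8,16), (11,20), (15,14), (18,2)}

|M| = 7 (so the lex-smallest maximum matching has 7 edges)
process left vertices in ascending order; for each, take the smallest-labelled available neighbour that still permits 7 edges overall, or leave it unmatched if none does
lex-smallest matching: {0-6, 1-3, 7-10, 8-16, 11-20, 15-14, 18-2}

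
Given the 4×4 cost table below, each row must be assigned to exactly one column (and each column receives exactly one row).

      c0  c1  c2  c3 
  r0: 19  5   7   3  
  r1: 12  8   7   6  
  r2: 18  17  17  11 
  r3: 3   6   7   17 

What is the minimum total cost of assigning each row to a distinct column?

optimal assignment: row0→col1 (cost 5), row1→col2 (cost 7), row2→col3 (cost 11), row3→col0 (cost 3)
total = 5 + 7 + 11 + 3 = 26

Minimum assignment cost: 26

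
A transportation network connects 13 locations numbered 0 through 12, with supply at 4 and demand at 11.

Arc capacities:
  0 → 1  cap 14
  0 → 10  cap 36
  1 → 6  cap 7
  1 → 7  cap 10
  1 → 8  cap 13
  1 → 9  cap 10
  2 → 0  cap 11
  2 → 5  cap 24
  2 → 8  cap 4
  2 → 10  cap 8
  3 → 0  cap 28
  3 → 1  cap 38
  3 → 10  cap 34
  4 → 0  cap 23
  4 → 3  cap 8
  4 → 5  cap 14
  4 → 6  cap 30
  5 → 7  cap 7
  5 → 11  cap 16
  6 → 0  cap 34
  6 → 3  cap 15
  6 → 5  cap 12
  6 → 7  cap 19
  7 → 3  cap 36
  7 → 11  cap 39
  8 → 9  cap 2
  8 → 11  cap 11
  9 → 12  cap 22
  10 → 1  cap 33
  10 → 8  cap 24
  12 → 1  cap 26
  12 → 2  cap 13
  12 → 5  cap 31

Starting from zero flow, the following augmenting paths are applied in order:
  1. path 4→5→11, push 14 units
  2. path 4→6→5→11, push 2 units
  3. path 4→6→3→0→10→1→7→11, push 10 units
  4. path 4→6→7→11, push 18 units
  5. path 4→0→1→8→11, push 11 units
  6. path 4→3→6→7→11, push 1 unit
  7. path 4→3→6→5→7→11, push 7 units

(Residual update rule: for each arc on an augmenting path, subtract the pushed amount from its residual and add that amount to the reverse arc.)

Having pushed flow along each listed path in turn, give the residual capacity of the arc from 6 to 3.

Residual capacity of (6,3): 13

after path 1 (4→5→11, push 14): res(6,3)=15
after path 2 (4→6→5→11, push 2): res(6,3)=15
after path 3 (4→6→3→0→10→1→7→11, push 10): res(6,3)=5
after path 4 (4→6→7→11, push 18): res(6,3)=5
after path 5 (4→0→1→8→11, push 11): res(6,3)=5
after path 6 (4→3→6→7→11, push 1): res(6,3)=6
after path 7 (4→3→6→5→7→11, push 7): res(6,3)=13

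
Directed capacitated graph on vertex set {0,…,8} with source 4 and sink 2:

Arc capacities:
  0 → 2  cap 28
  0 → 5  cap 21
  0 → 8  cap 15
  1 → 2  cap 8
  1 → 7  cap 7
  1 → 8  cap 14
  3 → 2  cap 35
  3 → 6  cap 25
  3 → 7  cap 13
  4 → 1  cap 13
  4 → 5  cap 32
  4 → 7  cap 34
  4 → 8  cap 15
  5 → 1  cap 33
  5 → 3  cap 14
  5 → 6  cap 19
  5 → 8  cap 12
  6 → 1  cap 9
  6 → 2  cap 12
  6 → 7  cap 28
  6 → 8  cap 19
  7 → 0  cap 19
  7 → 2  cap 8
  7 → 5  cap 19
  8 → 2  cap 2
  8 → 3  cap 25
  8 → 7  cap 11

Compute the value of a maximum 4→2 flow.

Maximum flow value: 84

augment #1: 4→1→2 bottleneck 8, total now 8
augment #2: 4→7→2 bottleneck 8, total now 16
augment #3: 4→8→2 bottleneck 2, total now 18
augment #4: 4→5→3→2 bottleneck 14, total now 32
augment #5: 4→5→6→2 bottleneck 12, total now 44
augment #6: 4→7→0→2 bottleneck 19, total now 63
augment #7: 4→8→3→2 bottleneck 13, total now 76
augment #8: 4→1→8→3→2 bottleneck 5, total now 81
augment #9: 4→5→8→3→2 bottleneck 3, total now 84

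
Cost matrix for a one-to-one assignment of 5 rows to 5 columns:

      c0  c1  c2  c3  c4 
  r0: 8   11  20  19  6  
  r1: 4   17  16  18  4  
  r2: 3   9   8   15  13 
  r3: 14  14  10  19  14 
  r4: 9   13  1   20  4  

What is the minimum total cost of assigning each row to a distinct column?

optimal assignment: row0→col1 (cost 11), row1→col4 (cost 4), row2→col0 (cost 3), row3→col3 (cost 19), row4→col2 (cost 1)
total = 11 + 4 + 3 + 19 + 1 = 38

Minimum assignment cost: 38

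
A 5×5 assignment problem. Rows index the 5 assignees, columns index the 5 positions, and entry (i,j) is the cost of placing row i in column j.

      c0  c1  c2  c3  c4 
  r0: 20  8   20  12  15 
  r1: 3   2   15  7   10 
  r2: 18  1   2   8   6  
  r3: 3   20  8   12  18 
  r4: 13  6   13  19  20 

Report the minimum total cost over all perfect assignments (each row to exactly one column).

one of 2 optimal assignments: row0→col3 (cost 12), row1→col4 (cost 10), row2→col2 (cost 2), row3→col0 (cost 3), row4→col1 (cost 6)
total = 12 + 10 + 2 + 3 + 6 = 33

Minimum assignment cost: 33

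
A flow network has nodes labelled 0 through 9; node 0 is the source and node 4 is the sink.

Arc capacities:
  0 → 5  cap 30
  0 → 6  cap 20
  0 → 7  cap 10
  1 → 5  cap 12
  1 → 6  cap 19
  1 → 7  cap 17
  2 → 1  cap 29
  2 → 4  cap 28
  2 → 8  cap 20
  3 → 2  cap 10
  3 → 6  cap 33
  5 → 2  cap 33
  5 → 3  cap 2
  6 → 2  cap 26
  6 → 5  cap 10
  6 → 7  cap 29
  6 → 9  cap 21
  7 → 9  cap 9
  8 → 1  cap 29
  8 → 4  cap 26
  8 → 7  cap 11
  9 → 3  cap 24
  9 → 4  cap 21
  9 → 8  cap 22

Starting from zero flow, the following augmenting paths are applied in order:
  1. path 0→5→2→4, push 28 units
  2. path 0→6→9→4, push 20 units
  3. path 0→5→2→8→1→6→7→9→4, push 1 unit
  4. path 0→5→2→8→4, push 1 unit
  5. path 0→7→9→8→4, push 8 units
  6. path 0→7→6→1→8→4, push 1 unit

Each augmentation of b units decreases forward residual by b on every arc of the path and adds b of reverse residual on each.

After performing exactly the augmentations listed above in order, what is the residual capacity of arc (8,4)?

after path 1 (0→5→2→4, push 28): res(8,4)=26
after path 2 (0→6→9→4, push 20): res(8,4)=26
after path 3 (0→5→2→8→1→6→7→9→4, push 1): res(8,4)=26
after path 4 (0→5→2→8→4, push 1): res(8,4)=25
after path 5 (0→7→9→8→4, push 8): res(8,4)=17
after path 6 (0→7→6→1→8→4, push 1): res(8,4)=16

Residual capacity of (8,4): 16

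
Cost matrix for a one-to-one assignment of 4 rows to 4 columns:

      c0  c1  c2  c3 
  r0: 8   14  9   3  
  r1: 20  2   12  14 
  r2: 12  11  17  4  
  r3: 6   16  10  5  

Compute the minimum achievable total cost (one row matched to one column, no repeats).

Minimum assignment cost: 21

optimal assignment: row0→col2 (cost 9), row1→col1 (cost 2), row2→col3 (cost 4), row3→col0 (cost 6)
total = 9 + 2 + 4 + 6 = 21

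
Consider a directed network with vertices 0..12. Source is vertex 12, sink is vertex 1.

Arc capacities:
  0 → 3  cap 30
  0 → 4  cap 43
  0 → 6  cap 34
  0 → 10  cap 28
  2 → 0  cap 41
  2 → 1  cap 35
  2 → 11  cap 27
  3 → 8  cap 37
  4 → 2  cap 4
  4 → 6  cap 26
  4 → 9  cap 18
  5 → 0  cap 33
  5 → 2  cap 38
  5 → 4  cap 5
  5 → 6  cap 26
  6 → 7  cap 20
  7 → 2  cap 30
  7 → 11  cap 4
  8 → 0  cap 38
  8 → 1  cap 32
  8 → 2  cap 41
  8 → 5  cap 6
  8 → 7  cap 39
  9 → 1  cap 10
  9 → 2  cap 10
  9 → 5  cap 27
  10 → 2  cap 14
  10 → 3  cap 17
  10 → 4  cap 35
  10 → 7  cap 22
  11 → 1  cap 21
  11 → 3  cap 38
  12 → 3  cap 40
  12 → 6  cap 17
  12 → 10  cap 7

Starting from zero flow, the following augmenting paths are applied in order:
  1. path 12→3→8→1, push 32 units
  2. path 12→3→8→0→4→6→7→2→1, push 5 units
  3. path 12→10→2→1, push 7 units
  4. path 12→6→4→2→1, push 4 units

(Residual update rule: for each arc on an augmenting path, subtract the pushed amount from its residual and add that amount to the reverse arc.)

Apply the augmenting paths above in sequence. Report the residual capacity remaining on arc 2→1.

after path 1 (12→3→8→1, push 32): res(2,1)=35
after path 2 (12→3→8→0→4→6→7→2→1, push 5): res(2,1)=30
after path 3 (12→10→2→1, push 7): res(2,1)=23
after path 4 (12→6→4→2→1, push 4): res(2,1)=19

Residual capacity of (2,1): 19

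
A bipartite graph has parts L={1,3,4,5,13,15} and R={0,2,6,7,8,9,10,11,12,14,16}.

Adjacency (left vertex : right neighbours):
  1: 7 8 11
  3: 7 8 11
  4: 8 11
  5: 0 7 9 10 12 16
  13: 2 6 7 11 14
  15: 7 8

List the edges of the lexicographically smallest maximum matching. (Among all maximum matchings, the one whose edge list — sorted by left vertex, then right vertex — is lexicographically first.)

Lex-smallest maximum matching: {(1,7), (3,8), (4,11), (5,0), (13,2)}

|M| = 5 (so the lex-smallest maximum matching has 5 edges)
process left vertices in ascending order; for each, take the smallest-labelled available neighbour that still permits 5 edges overall, or leave it unmatched if none does
lex-smallest matching: {1-7, 3-8, 4-11, 5-0, 13-2}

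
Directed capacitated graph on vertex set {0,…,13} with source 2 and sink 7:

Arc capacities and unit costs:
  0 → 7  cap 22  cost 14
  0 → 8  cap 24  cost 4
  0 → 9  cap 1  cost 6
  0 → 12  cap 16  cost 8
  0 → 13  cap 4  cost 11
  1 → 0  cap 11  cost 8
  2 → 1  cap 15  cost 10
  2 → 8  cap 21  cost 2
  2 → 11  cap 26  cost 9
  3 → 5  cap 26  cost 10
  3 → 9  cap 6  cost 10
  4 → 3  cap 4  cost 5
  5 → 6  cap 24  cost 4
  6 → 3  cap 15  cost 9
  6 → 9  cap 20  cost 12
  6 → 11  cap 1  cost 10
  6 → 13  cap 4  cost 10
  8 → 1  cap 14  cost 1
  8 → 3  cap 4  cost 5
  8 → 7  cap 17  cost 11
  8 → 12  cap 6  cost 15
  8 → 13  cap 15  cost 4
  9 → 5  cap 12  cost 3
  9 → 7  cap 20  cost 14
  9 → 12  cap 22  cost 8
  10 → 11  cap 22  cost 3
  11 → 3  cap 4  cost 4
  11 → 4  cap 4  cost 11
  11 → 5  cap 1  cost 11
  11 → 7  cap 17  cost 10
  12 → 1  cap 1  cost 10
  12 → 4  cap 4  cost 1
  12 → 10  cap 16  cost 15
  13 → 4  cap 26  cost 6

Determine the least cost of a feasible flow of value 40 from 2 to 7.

Minimum cost for 40 units: 708

shortest-cost path #1: 2→8→7 push 17 @ unit cost 13 (adds 221)
shortest-cost path #2: 2→11→7 push 17 @ unit cost 19 (adds 323)
shortest-cost path #3: 2→8→1→0→7 push 4 @ unit cost 25 (adds 100)
shortest-cost path #4: 2→1→0→7 push 2 @ unit cost 32 (adds 64)
total cost = 708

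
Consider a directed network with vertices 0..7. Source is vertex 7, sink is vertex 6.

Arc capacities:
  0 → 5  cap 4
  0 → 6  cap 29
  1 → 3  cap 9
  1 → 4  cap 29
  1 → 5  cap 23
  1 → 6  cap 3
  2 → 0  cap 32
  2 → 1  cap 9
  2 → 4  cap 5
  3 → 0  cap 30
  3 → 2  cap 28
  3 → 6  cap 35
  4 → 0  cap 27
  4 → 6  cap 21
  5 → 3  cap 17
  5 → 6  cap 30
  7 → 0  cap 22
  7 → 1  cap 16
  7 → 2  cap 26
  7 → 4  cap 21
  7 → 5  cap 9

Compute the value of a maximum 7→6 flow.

Maximum flow value: 88

augment #1: 7→0→6 bottleneck 22, total now 22
augment #2: 7→1→6 bottleneck 3, total now 25
augment #3: 7→4→6 bottleneck 21, total now 46
augment #4: 7→5→6 bottleneck 9, total now 55
augment #5: 7→1→3→6 bottleneck 9, total now 64
augment #6: 7→1→5→6 bottleneck 4, total now 68
augment #7: 7→2→0→6 bottleneck 7, total now 75
augment #8: 7→2→0→5→6 bottleneck 4, total now 79
augment #9: 7→2→1→5→6 bottleneck 9, total now 88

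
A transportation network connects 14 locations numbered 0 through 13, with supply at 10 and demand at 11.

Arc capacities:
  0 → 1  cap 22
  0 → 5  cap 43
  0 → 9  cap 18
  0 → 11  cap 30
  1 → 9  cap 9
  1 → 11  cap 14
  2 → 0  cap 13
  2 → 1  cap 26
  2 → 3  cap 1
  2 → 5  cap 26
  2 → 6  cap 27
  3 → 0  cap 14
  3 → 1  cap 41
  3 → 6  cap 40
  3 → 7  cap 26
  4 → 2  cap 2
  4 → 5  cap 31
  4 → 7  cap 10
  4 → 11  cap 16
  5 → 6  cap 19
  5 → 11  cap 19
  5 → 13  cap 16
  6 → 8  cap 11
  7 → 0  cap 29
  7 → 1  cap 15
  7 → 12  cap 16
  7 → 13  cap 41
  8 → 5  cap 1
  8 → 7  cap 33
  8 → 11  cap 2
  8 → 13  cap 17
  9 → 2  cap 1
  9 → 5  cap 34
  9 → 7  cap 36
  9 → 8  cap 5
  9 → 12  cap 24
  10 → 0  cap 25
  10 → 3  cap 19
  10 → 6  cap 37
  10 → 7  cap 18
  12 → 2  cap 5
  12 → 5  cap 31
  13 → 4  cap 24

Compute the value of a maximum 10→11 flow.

Maximum flow value: 73

augment #1: 10→0→11 bottleneck 25, total now 25
augment #2: 10→3→0→11 bottleneck 5, total now 30
augment #3: 10→3→1→11 bottleneck 14, total now 44
augment #4: 10→6→8→11 bottleneck 2, total now 46
augment #5: 10→6→8→5→11 bottleneck 1, total now 47
augment #6: 10→7→0→5→11 bottleneck 18, total now 65
augment #7: 10→6→8→13→4→11 bottleneck 8, total now 73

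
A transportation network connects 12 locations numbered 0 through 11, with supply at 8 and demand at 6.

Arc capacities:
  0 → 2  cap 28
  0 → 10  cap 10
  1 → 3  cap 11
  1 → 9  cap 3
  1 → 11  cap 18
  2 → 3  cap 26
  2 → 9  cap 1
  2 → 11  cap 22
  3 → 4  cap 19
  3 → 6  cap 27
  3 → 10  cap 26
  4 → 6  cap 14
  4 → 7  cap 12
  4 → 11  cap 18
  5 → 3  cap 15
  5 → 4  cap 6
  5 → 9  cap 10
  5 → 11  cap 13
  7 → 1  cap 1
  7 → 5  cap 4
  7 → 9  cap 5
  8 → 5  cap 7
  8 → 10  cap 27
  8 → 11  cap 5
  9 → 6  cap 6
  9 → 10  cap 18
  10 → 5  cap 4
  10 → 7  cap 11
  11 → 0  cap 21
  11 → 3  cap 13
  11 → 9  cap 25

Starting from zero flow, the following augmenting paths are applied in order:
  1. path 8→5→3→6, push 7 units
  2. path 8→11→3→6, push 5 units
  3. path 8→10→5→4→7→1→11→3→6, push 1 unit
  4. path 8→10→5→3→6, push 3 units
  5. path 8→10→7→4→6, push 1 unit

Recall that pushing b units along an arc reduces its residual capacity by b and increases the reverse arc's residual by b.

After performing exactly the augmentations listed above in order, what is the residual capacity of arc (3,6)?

Residual capacity of (3,6): 11

after path 1 (8→5→3→6, push 7): res(3,6)=20
after path 2 (8→11→3→6, push 5): res(3,6)=15
after path 3 (8→10→5→4→7→1→11→3→6, push 1): res(3,6)=14
after path 4 (8→10→5→3→6, push 3): res(3,6)=11
after path 5 (8→10→7→4→6, push 1): res(3,6)=11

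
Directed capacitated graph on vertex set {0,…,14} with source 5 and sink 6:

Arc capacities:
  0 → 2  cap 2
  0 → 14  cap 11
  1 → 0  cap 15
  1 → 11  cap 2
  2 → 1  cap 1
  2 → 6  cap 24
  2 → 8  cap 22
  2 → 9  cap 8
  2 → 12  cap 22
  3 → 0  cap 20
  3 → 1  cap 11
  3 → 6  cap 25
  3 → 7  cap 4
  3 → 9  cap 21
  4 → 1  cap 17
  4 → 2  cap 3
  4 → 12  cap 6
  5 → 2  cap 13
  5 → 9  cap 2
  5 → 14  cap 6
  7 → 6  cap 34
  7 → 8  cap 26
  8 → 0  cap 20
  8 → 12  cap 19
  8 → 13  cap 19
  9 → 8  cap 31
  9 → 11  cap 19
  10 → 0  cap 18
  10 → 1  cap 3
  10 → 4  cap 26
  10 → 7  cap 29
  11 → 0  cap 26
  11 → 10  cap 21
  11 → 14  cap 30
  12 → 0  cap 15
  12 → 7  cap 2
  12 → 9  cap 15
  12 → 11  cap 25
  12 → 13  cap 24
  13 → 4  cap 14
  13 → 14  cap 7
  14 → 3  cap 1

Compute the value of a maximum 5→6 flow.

Maximum flow value: 16

augment #1: 5→2→6 bottleneck 13, total now 13
augment #2: 5→14→3→6 bottleneck 1, total now 14
augment #3: 5→9→8→0→2→6 bottleneck 2, total now 16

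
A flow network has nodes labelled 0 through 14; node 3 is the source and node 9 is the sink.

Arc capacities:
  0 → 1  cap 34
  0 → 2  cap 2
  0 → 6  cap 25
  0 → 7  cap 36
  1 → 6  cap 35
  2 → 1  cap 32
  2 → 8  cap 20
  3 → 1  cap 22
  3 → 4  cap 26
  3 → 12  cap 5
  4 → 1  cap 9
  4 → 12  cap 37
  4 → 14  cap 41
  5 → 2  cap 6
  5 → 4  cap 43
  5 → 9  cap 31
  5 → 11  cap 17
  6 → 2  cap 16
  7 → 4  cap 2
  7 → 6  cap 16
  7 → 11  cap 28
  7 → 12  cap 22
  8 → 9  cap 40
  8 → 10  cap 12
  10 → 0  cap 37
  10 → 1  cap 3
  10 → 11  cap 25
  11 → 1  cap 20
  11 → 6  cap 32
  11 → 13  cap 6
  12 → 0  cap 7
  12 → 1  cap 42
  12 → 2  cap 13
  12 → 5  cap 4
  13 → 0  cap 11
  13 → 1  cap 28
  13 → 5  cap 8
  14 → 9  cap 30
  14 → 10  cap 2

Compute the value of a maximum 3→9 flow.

augment #1: 3→4→14→9 bottleneck 26, total now 26
augment #2: 3→12→5→9 bottleneck 4, total now 30
augment #3: 3→12→2→8→9 bottleneck 1, total now 31
augment #4: 3→1→6→2→8→9 bottleneck 16, total now 47

Maximum flow value: 47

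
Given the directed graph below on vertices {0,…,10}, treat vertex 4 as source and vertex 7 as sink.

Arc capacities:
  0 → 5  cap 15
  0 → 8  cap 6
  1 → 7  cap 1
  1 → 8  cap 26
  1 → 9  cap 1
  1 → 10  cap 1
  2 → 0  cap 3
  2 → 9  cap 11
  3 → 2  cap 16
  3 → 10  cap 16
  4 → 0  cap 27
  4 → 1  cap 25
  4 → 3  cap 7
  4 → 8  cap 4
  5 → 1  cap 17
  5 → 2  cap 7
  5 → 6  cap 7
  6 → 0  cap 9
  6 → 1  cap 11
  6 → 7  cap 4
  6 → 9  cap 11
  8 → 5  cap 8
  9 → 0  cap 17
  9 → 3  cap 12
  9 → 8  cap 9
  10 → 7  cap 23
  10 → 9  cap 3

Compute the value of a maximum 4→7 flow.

augment #1: 4→1→7 bottleneck 1, total now 1
augment #2: 4→1→10→7 bottleneck 1, total now 2
augment #3: 4→3→10→7 bottleneck 7, total now 9
augment #4: 4→0→5→6→7 bottleneck 4, total now 13
augment #5: 4→1→9→3→10→7 bottleneck 1, total now 14
augment #6: 4→0→5→2→9→3→10→7 bottleneck 7, total now 21
augment #7: 4→0→5→6→9→3→10→7 bottleneck 1, total now 22

Maximum flow value: 22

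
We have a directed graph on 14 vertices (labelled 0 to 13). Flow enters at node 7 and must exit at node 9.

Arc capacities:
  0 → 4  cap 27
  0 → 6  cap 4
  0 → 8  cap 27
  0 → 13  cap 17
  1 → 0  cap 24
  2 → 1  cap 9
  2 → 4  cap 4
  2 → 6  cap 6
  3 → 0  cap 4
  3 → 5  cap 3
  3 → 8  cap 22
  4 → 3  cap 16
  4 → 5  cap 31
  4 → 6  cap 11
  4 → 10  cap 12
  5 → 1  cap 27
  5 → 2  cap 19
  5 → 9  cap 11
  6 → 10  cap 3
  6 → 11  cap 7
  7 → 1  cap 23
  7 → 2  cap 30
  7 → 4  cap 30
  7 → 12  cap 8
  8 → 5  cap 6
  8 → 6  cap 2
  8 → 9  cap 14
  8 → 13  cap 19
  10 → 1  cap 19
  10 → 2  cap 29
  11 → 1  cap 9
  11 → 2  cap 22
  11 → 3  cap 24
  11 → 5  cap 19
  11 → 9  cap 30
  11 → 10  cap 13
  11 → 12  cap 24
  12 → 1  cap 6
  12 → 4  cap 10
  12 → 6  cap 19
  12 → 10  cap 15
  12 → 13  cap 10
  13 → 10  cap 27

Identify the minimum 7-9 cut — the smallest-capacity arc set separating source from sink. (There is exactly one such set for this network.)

augment #1: 7→4→5→9 push 11
augment #2: 7→1→0→8→9 push 14
augment #3: 7→2→6→11→9 push 6
augment #4: 7→4→6→11→9 push 1
max flow = 32; residual-reachable set from 7 gives S-side
cut edges (S→T): {(5,9), (6,11), (8,9)} total cap 32

Min-cut arcs: {(5,9), (6,11), (8,9)} (total capacity 32)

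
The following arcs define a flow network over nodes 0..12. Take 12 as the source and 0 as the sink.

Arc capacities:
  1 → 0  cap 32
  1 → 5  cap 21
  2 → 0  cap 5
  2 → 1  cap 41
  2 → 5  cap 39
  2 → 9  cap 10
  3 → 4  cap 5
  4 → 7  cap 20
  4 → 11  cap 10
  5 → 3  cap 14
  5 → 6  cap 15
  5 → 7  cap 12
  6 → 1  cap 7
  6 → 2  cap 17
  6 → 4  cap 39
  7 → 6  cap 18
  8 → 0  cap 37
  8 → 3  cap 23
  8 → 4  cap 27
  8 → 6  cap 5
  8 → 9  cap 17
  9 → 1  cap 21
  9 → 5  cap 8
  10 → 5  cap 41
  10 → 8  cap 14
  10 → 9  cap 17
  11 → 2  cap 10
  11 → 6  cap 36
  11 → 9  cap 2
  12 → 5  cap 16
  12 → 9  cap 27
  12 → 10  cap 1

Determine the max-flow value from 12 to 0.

augment #1: 12→9→1→0 bottleneck 21, total now 21
augment #2: 12→10→8→0 bottleneck 1, total now 22
augment #3: 12→5→6→1→0 bottleneck 7, total now 29
augment #4: 12→5→6→2→0 bottleneck 5, total now 34
augment #5: 12→5→6→2→1→0 bottleneck 3, total now 37
augment #6: 12→5→7→6→2→1→0 bottleneck 1, total now 38

Maximum flow value: 38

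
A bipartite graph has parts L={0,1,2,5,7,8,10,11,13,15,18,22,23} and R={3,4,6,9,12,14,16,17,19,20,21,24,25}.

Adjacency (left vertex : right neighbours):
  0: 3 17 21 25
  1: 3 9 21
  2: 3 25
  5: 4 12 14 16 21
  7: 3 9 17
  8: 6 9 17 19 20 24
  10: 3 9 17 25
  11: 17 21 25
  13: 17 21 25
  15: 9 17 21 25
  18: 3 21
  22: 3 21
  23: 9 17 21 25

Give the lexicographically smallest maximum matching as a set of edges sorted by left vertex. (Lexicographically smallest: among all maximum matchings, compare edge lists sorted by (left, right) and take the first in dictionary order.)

Lex-smallest maximum matching: {(0,3), (1,9), (2,25), (5,4), (7,17), (8,6), (11,21)}

|M| = 7 (so the lex-smallest maximum matching has 7 edges)
process left vertices in ascending order; for each, take the smallest-labelled available neighbour that still permits 7 edges overall, or leave it unmatched if none does
lex-smallest matching: {0-3, 1-9, 2-25, 5-4, 7-17, 8-6, 11-21}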